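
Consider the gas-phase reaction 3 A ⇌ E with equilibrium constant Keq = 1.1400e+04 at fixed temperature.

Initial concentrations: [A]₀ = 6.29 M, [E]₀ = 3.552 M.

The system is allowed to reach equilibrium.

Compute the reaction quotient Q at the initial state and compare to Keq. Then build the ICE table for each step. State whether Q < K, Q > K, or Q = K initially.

Q₀ = 0.01427 vs Keq = 1.1400e+04 ⇒ Q<K, forward
Step 1:
                   A          E
  Initial       6.29      3.552
  Change      -6.211       2.07
  Equil      0.07901      5.622
  solve Keq expr → x = 2.07; check Q = 1.1400e+04

Q₀ = 0.01427; Q < K (proceeds forward)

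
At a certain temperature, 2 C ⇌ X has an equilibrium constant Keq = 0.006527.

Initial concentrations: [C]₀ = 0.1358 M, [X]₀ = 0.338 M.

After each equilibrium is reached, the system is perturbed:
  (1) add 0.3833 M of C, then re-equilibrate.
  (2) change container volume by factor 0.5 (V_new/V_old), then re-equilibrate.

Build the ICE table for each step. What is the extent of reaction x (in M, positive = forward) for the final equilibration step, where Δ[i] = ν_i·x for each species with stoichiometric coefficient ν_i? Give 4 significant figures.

Q₀ = 18.33 vs Keq = 0.006527 ⇒ Q>K, reverse
Step 1:
                   C          X
  I           0.1358      0.338
  C           0.6676    -0.3338
  E           0.8034   0.004213
  solve Keq expr → x = -0.3338; check Q = 0.006527
Then add 0.3833 M of C.
Step 2:
                   C          X
  I            1.187   0.004213
  C        -0.009659    0.00483
  E            1.177   0.009042
  solve Keq expr → x = 0.00483; check Q = 0.006527
Then change container volume by factor 0.5 (V_new/V_old).
Step 3:
                   C          X
  I            2.354    0.01808
  C         -0.03409    0.01704
  E             2.32    0.03513
  solve Keq expr → x = 0.01704; check Q = 0.006527

x = 0.01704 M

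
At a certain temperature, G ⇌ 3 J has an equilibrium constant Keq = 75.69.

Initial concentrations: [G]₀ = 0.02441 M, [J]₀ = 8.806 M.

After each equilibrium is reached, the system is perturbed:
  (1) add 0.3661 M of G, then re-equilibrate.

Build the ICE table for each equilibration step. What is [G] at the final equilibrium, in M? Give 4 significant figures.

[G]_eq = 1.657 M

Q₀ = 2.7975e+04 vs Keq = 75.69 ⇒ Q>K, reverse
Step 1:
                  G         J
  init      0.02441     8.806
  Δ           1.363    -4.088
  eq          1.387     4.718
  solve Keq expr → x = -1.363; check Q = 75.69
Then add 0.3661 M of G.
Step 2:
                  G         J
  init        1.753     4.718
  Δ        -0.09606    0.2882
  eq          1.657     5.006
  solve Keq expr → x = 0.09606; check Q = 75.69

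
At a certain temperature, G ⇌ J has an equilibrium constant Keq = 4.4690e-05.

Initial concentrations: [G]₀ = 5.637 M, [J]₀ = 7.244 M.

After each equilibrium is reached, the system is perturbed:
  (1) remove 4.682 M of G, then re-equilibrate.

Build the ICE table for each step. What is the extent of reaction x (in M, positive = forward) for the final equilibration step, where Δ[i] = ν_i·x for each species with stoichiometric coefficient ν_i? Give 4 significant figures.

Q₀ = 1.285 vs Keq = 4.4690e-05 ⇒ Q>K, reverse
Step 1:
                    G           J
  init          5.637       7.244
  Δ             7.243      -7.243
  eq            12.88  5.7563e-04
  solve Keq expr → x = -7.243; check Q = 4.4690e-05
Then remove 4.682 M of G.
Step 2:
                    G           J
  init          8.198  5.7563e-04
  Δ        2.0923e-04 -2.0923e-04
  eq            8.199  3.6640e-04
  solve Keq expr → x = -2.0923e-04; check Q = 4.4690e-05

x = -2.0923e-04 M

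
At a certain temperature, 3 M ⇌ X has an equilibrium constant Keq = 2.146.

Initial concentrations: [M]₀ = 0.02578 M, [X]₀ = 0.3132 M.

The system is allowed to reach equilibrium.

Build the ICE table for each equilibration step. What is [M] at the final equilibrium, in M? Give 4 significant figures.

Q₀ = 1.8280e+04 vs Keq = 2.146 ⇒ Q>K, reverse
Step 1:
                    M           X
  Initial     0.02578      0.3132
  Change       0.4093     -0.1364
  Equil        0.4351      0.1768
  solve Keq expr → x = -0.1364; check Q = 2.146

[M]_eq = 0.4351 M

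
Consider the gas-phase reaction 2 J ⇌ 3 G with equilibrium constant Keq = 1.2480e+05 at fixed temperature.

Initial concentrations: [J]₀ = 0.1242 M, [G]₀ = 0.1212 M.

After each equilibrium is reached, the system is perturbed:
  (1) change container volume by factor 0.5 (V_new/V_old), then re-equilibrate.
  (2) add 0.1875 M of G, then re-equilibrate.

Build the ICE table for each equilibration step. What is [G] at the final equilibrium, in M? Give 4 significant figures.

Q₀ = 0.1154 vs Keq = 1.2480e+05 ⇒ Q<K, forward
Step 1:
                    J           G
  init         0.1242      0.1212
  Δ           -0.1237      0.1856
  eq       4.8098e-04      0.3068
  solve Keq expr → x = 0.06186; check Q = 1.2480e+05
Then change container volume by factor 0.5 (V_new/V_old).
Step 2:
                    J           G
  init     9.6197e-04      0.6136
  Δ        3.9648e-04 -5.9472e-04
  eq         0.001358       0.613
  solve Keq expr → x = -1.9824e-04; check Q = 1.2480e+05
Then add 0.1875 M of G.
Step 3:
                    J           G
  init       0.001358      0.8005
  Δ        6.6500e-04 -9.9750e-04
  eq         0.002023      0.7995
  solve Keq expr → x = -3.3250e-04; check Q = 1.2480e+05

[G]_eq = 0.7995 M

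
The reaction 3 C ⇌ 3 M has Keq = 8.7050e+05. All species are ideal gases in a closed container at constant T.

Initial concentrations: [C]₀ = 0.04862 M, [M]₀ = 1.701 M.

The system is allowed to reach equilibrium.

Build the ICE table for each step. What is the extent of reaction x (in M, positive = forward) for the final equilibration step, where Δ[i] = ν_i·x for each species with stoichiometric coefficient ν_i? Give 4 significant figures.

x = 0.01016 M

Q₀ = 4.2822e+04 vs Keq = 8.7050e+05 ⇒ Q<K, forward
Step 1:
                  C         M
  init      0.04862     1.701
  Δ        -0.03049   0.03049
  eq        0.01813     1.731
  solve Keq expr → x = 0.01016; check Q = 8.7050e+05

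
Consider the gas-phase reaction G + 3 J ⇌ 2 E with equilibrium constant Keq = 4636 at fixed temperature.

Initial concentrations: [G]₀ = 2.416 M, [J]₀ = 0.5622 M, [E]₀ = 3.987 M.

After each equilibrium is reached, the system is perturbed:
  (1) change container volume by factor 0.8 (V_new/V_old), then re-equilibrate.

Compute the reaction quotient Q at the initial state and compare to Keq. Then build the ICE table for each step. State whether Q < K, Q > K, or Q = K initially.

Q₀ = 37.03; Q < K (proceeds forward)

Q₀ = 37.03 vs Keq = 4636 ⇒ Q<K, forward
Step 1:
                    G           J           E
  init          2.416      0.5622       3.987
  Δ           -0.1473     -0.4419      0.2946
  eq            2.269      0.1203       4.282
  solve Keq expr → x = 0.1473; check Q = 4636
Then change container volume by factor 0.8 (V_new/V_old).
Step 2:
                    G           J           E
  init          2.836      0.1504       5.352
  Δ         -0.006823    -0.02047     0.01365
  eq            2.829        0.13       5.366
  solve Keq expr → x = 0.006823; check Q = 4636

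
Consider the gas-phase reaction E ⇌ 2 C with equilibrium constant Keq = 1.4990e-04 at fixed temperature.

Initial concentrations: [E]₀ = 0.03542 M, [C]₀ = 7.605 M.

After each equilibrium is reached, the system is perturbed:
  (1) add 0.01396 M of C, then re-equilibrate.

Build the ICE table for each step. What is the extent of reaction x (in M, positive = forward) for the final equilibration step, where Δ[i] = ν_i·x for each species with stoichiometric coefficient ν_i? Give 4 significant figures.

Q₀ = 1633 vs Keq = 1.4990e-04 ⇒ Q>K, reverse
Step 1:
                  E         C
  I         0.03542     7.605
  C           3.791    -7.581
  E           3.826   0.02395
  solve Keq expr → x = -3.791; check Q = 1.4990e-04
Then add 0.01396 M of C.
Step 2:
                  E         C
  I           3.826   0.03791
  C        0.006969  -0.01394
  E           3.833   0.02397
  solve Keq expr → x = -0.006969; check Q = 1.4990e-04

x = -0.006969 M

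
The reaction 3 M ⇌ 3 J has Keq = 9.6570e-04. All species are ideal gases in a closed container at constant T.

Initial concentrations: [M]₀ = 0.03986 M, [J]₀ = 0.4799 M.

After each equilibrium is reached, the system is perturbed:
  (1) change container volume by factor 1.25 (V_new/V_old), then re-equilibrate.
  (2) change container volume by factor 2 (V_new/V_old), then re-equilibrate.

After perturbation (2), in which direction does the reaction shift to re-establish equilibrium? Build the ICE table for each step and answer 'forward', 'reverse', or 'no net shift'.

Q₀ = 1745 vs Keq = 9.6570e-04 ⇒ Q>K, reverse
Step 1:
                    M           J
  Initial     0.03986      0.4799
  Change       0.4331     -0.4331
  Equil         0.473     0.04675
  solve Keq expr → x = -0.1444; check Q = 9.6570e-04
Then change container volume by factor 1.25 (V_new/V_old).
Step 2:
                    M           J
  Initial      0.3784      0.0374
  Change            0           0
  Equil        0.3784      0.0374
  solve Keq expr → x = 0; check Q = 9.6570e-04
Then change container volume by factor 2 (V_new/V_old).
Step 3:
                    M           J
  Initial      0.1892      0.0187
  Change            0           0
  Equil        0.1892      0.0187
  solve Keq expr → x = 0; check Q = 9.6570e-04

Direction: no net shift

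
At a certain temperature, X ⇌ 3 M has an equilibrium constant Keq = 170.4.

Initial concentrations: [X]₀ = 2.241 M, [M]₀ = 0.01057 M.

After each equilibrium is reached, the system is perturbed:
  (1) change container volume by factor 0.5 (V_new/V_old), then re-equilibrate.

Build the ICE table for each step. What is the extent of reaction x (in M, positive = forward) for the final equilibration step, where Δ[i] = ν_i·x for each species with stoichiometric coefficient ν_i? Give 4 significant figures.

Q₀ = 5.2697e-07 vs Keq = 170.4 ⇒ Q<K, forward
Step 1:
                  X         M
  init        2.241   0.01057
  Δ          -1.594     4.783
  eq         0.6466     4.794
  solve Keq expr → x = 1.594; check Q = 170.4
Then change container volume by factor 0.5 (V_new/V_old).
Step 2:
                  X         M
  init        1.293     9.588
  Δ          0.8233     -2.47
  eq          2.116     7.118
  solve Keq expr → x = -0.8233; check Q = 170.4

x = -0.8233 M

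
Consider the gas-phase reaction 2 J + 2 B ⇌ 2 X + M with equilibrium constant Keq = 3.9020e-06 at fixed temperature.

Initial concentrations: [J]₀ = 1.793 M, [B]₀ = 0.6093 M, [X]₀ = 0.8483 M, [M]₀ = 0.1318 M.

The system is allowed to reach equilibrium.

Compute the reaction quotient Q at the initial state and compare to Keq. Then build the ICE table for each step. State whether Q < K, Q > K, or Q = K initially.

Q₀ = 0.07947 vs Keq = 3.9020e-06 ⇒ Q>K, reverse
Step 1:
                    J           B           X           M
  Initial       1.793      0.6093      0.8483      0.1318
  Change       0.2635      0.2635     -0.2635     -0.1318
  Equil         2.057      0.8728      0.5848  3.6765e-05
  solve Keq expr → x = -0.1318; check Q = 3.9020e-06

Q₀ = 0.07947; Q > K (proceeds reverse)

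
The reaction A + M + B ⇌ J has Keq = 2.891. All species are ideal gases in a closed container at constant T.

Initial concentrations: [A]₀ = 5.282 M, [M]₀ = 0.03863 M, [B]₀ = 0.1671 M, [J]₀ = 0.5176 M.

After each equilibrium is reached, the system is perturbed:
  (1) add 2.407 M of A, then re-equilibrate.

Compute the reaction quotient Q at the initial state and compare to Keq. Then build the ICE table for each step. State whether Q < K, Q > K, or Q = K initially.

Q₀ = 15.18 vs Keq = 2.891 ⇒ Q>K, reverse
Step 1:
                   A          M          B          J
  Initial      5.282    0.03863     0.1671     0.5176
  Change      0.0775     0.0775     0.0775    -0.0775
  Equil        5.359     0.1161     0.2446     0.4401
  solve Keq expr → x = -0.0775; check Q = 2.891
Then add 2.407 M of A.
Step 2:
                   A          M          B          J
  Initial      7.766     0.1161     0.2446     0.4401
  Change    -0.02286   -0.02286   -0.02286    0.02286
  Equil        7.744    0.09327     0.2217      0.463
  solve Keq expr → x = 0.02286; check Q = 2.891

Q₀ = 15.18; Q > K (proceeds reverse)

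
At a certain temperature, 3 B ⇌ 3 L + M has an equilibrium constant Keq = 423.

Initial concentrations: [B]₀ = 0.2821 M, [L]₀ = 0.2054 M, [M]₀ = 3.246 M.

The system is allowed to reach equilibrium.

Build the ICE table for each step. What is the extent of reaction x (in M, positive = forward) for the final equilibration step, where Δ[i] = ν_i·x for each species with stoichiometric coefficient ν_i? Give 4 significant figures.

Q₀ = 1.253 vs Keq = 423 ⇒ Q<K, forward
Step 1:
                   B          L          M
  I           0.2821     0.2054      3.246
  C          -0.2013     0.2013    0.06711
  E          0.08077     0.4067      3.313
  solve Keq expr → x = 0.06711; check Q = 423

x = 0.06711 M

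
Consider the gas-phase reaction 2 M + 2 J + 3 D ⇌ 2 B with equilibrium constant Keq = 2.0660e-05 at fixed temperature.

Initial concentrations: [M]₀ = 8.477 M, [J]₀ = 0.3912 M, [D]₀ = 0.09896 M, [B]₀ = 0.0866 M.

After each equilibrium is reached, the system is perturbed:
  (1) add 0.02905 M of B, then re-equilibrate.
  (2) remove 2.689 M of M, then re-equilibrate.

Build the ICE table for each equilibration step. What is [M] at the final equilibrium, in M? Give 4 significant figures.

Q₀ = 0.7037 vs Keq = 2.0660e-05 ⇒ Q>K, reverse
Step 1:
                  M         J         D         B
  Initial     8.477    0.3912   0.09896    0.0866
  Change    0.08461   0.08461    0.1269  -0.08461
  Equil       8.562    0.4758    0.2259  0.001988
  solve Keq expr → x = -0.04231; check Q = 2.0660e-05
Then add 0.02905 M of B.
Step 2:
                  M         J         D         B
  Initial     8.562    0.4758    0.2259   0.03104
  Change     0.0283    0.0283   0.04245   -0.0283
  Equil        8.59    0.5041    0.2683  0.002736
  solve Keq expr → x = -0.01415; check Q = 2.0660e-05
Then remove 2.689 M of M.
Step 3:
                  M         J         D         B
  Initial     5.901    0.5041    0.2683  0.002736
  Change  8.3976e-04 8.3976e-04   0.00126 -8.3976e-04
  Equil       5.902     0.505    0.2696  0.001896
  solve Keq expr → x = -4.1988e-04; check Q = 2.0660e-05

[M]_eq = 5.902 M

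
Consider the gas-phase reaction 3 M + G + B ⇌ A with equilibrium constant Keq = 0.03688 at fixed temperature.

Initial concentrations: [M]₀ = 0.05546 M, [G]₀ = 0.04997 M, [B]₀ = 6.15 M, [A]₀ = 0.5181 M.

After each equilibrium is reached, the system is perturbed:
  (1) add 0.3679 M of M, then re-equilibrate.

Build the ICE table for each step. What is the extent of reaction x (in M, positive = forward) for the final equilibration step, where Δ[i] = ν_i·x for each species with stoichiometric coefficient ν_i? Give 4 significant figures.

x = 0.05698 M

Q₀ = 9883 vs Keq = 0.03688 ⇒ Q>K, reverse
Step 1:
                  M         G         B         A
  Initial   0.05546   0.04997      6.15    0.5181
  Change      1.096    0.3655    0.3655   -0.3655
  Equil       1.152    0.4155     6.515    0.1526
  solve Keq expr → x = -0.3655; check Q = 0.03688
Then add 0.3679 M of M.
Step 2:
                  M         G         B         A
  Initial      1.52    0.4155     6.515    0.1526
  Change    -0.1709  -0.05698  -0.05698   0.05698
  Equil       1.349    0.3585     6.459    0.2096
  solve Keq expr → x = 0.05698; check Q = 0.03688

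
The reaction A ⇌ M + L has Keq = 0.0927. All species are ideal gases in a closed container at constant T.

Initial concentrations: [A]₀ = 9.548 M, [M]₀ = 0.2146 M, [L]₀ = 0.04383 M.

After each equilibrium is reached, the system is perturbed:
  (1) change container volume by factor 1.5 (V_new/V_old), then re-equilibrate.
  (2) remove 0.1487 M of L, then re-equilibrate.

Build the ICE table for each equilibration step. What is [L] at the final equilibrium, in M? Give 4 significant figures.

[L]_eq = 0.6037 M

Q₀ = 9.8512e-04 vs Keq = 0.0927 ⇒ Q<K, forward
Step 1:
                  A         M         L
  I           9.548    0.2146   0.04383
  C         -0.7765    0.7765    0.7765
  E           8.771    0.9911    0.8204
  solve Keq expr → x = 0.7765; check Q = 0.0927
Then change container volume by factor 1.5 (V_new/V_old).
Step 2:
                  A         M         L
  I           5.848    0.6608    0.5469
  C         -0.1266    0.1266    0.1266
  E           5.721    0.7874    0.6735
  solve Keq expr → x = 0.1266; check Q = 0.0927
Then remove 0.1487 M of L.
Step 3:
                  A         M         L
  I           5.721    0.7874    0.5248
  C        -0.07891   0.07891   0.07891
  E           5.642    0.8663    0.6037
  solve Keq expr → x = 0.07891; check Q = 0.0927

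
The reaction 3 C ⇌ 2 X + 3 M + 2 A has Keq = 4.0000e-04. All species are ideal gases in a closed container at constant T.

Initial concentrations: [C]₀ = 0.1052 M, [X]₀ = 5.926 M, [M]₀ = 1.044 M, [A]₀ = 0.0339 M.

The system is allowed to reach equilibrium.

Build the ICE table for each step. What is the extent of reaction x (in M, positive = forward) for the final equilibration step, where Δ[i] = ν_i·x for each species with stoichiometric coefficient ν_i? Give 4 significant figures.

Q₀ = 39.44 vs Keq = 4.0000e-04 ⇒ Q>K, reverse
Step 1:
                  C         X         M         A
  Initial    0.1052     5.926     1.044    0.0339
  Change    0.05053  -0.03369  -0.05053  -0.03369
  Equil      0.1557     5.892    0.9935 2.1066e-04
  solve Keq expr → x = -0.01684; check Q = 4.0000e-04

x = -0.01684 M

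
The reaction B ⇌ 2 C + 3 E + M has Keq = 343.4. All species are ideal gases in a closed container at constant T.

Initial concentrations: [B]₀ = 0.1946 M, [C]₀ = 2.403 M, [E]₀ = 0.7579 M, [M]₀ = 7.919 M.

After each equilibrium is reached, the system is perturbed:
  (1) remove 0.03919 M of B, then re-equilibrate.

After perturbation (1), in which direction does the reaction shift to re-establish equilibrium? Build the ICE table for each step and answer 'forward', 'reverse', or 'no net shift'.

Direction: reverse

Q₀ = 102.3 vs Keq = 343.4 ⇒ Q<K, forward
Step 1:
                   B          C          E          M
  Initial     0.1946      2.403     0.7579      7.919
  Change    -0.06522     0.1304     0.1956    0.06522
  Equil       0.1294      2.533     0.9535      7.984
  solve Keq expr → x = 0.06522; check Q = 343.4
Then remove 0.03919 M of B.
Step 2:
                   B          C          E          M
  Initial    0.09019      2.533     0.9535      7.984
  Change     0.01672   -0.03344   -0.05016   -0.01672
  Equil       0.1069        2.5     0.9034      7.967
  solve Keq expr → x = -0.01672; check Q = 343.4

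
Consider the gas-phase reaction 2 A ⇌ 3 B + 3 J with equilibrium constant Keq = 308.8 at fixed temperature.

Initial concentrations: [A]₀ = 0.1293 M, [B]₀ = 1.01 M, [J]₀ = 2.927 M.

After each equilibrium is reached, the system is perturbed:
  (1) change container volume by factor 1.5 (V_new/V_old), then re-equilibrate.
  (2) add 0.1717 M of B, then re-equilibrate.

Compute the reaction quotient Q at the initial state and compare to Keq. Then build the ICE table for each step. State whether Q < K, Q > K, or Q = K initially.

Q₀ = 1545; Q > K (proceeds reverse)

Q₀ = 1545 vs Keq = 308.8 ⇒ Q>K, reverse
Step 1:
                    A           B           J
  Initial      0.1293        1.01       2.927
  Change      0.08884     -0.1333     -0.1333
  Equil        0.2181      0.8767       2.794
  solve Keq expr → x = -0.04442; check Q = 308.8
Then change container volume by factor 1.5 (V_new/V_old).
Step 2:
                    A           B           J
  Initial      0.1454      0.5845       1.862
  Change     -0.05959     0.08938     0.08938
  Equil       0.08584      0.6739       1.952
  solve Keq expr → x = 0.02979; check Q = 308.8
Then add 0.1717 M of B.
Step 3:
                    A           B           J
  Initial     0.08584      0.8456       1.952
  Change      0.02406    -0.03609    -0.03609
  Equil        0.1099      0.8095       1.916
  solve Keq expr → x = -0.01203; check Q = 308.8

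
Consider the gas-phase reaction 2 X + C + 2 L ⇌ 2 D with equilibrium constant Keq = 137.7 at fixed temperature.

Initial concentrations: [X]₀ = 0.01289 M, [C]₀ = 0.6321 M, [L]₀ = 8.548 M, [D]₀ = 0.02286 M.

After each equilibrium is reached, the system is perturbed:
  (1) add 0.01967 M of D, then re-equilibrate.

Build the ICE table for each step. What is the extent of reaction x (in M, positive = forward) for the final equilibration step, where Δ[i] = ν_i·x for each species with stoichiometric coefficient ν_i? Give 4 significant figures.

Q₀ = 0.0681 vs Keq = 137.7 ⇒ Q<K, forward
Step 1:
                   X          C          L          D
  Initial    0.01289     0.6321      8.548    0.02286
  Change    -0.01244  -0.006222   -0.01244    0.01244
  Equil   4.4554e-04     0.6259      8.536     0.0353
  solve Keq expr → x = 0.006222; check Q = 137.7
Then add 0.01967 M of D.
Step 2:
                   X          C          L          D
  Initial 4.4554e-04     0.6259      8.536    0.05497
  Change  2.4505e-04 1.2253e-04 2.4505e-04 -2.4505e-04
  Equil   6.9059e-04      0.626      8.536    0.05473
  solve Keq expr → x = -1.2253e-04; check Q = 137.7

x = -1.2253e-04 M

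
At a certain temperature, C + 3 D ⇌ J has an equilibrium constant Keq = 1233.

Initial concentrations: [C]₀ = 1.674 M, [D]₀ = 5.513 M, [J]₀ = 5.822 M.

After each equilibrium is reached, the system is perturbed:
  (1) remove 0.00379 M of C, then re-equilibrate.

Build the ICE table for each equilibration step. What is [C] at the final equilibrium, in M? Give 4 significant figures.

Q₀ = 0.02076 vs Keq = 1233 ⇒ Q<K, forward
Step 1:
                   C          D          J
  Initial      1.674      5.513      5.822
  Change      -1.643      -4.93      1.643
  Equil      0.03059     0.5828      7.465
  solve Keq expr → x = 1.643; check Q = 1233
Then remove 0.00379 M of C.
Step 2:
                   C          D          J
  Initial     0.0268     0.5828      7.465
  Change    0.002589   0.007766  -0.002589
  Equil      0.02939     0.5905      7.463
  solve Keq expr → x = -0.002589; check Q = 1233

[C]_eq = 0.02939 M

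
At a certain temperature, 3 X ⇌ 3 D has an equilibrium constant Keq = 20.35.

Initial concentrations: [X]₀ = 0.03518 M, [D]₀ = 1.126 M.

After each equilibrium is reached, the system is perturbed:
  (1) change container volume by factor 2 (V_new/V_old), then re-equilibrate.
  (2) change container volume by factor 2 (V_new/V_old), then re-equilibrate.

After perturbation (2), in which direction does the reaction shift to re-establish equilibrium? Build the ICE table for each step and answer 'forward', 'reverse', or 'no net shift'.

Direction: no net shift

Q₀ = 3.2789e+04 vs Keq = 20.35 ⇒ Q>K, reverse
Step 1:
                    X           D
  I           0.03518       1.126
  C            0.2761     -0.2761
  E            0.3113      0.8499
  solve Keq expr → x = -0.09204; check Q = 20.35
Then change container volume by factor 2 (V_new/V_old).
Step 2:
                    X           D
  I            0.1556      0.4249
  C                 0           0
  E            0.1556      0.4249
  solve Keq expr → x = 0; check Q = 20.35
Then change container volume by factor 2 (V_new/V_old).
Step 3:
                    X           D
  I           0.07782      0.2125
  C                 0           0
  E           0.07782      0.2125
  solve Keq expr → x = 0; check Q = 20.35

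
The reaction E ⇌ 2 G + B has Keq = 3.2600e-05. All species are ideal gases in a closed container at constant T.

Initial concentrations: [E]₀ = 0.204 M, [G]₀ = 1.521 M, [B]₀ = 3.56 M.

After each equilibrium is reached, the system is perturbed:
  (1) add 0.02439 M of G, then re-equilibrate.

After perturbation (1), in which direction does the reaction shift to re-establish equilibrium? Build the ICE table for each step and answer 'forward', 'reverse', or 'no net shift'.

Q₀ = 40.37 vs Keq = 3.2600e-05 ⇒ Q>K, reverse
Step 1:
                   E          G          B
  I            0.204      1.521       3.56
  C           0.7588     -1.518    -0.7588
  E           0.9628   0.003347      2.801
  solve Keq expr → x = -0.7588; check Q = 3.2600e-05
Then add 0.02439 M of G.
Step 2:
                   E          G          B
  I           0.9628    0.02774      2.801
  C          0.01218   -0.02436   -0.01218
  E            0.975   0.003376      2.789
  solve Keq expr → x = -0.01218; check Q = 3.2600e-05

Direction: reverse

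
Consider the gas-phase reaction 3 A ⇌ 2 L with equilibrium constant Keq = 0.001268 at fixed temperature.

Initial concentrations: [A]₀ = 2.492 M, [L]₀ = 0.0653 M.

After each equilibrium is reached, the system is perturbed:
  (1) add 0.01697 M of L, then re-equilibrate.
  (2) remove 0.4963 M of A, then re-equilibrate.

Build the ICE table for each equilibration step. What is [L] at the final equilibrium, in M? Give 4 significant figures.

[L]_eq = 0.09856 M

Q₀ = 2.7554e-04 vs Keq = 0.001268 ⇒ Q<K, forward
Step 1:
                   A          L
  I            2.492     0.0653
  C         -0.09969    0.06646
  E            2.392     0.1318
  solve Keq expr → x = 0.03323; check Q = 0.001268
Then add 0.01697 M of L.
Step 2:
                   A          L
  I            2.392     0.1487
  C          0.02264   -0.01509
  E            2.415     0.1336
  solve Keq expr → x = -0.007547; check Q = 0.001268
Then remove 0.4963 M of A.
Step 3:
                   A          L
  I            1.919     0.1336
  C          0.05262   -0.03508
  E            1.971    0.09856
  solve Keq expr → x = -0.01754; check Q = 0.001268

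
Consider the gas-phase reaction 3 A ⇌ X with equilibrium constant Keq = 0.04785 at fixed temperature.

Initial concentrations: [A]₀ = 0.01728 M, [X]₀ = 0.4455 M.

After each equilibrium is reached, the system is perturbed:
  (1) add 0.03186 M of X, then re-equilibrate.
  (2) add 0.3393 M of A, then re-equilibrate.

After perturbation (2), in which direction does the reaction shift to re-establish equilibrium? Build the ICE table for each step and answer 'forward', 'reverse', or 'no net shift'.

Q₀ = 8.6341e+04 vs Keq = 0.04785 ⇒ Q>K, reverse
Step 1:
                   A          X
  init       0.01728     0.4455
  Δ            1.123    -0.3745
  eq           1.141    0.07102
  solve Keq expr → x = -0.3745; check Q = 0.04785
Then add 0.03186 M of X.
Step 2:
                   A          X
  init         1.141     0.1029
  Δ           0.0601   -0.02003
  eq           1.201    0.08285
  solve Keq expr → x = -0.02003; check Q = 0.04785
Then add 0.3393 M of A.
Step 3:
                   A          X
  init          1.54    0.08285
  Δ           -0.143    0.04765
  eq           1.397     0.1305
  solve Keq expr → x = 0.04765; check Q = 0.04785

Direction: forward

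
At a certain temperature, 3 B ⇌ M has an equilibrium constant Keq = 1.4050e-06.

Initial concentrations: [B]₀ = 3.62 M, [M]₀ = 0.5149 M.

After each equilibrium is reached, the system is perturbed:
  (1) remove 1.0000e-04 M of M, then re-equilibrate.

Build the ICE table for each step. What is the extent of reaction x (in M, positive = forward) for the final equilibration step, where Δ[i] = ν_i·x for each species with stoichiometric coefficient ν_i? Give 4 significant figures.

Q₀ = 0.01085 vs Keq = 1.4050e-06 ⇒ Q>K, reverse
Step 1:
                   B          M
  init          3.62     0.5149
  Δ            1.544    -0.5147
  eq           5.164 1.9349e-04
  solve Keq expr → x = -0.5147; check Q = 1.4050e-06
Then remove 1.0000e-04 M of M.
Step 2:
                   B          M
  init         5.164 9.3493e-05
  Δ       -2.9990e-04 9.9966e-05
  eq           5.164 1.9346e-04
  solve Keq expr → x = 9.9966e-05; check Q = 1.4050e-06

x = 9.9966e-05 M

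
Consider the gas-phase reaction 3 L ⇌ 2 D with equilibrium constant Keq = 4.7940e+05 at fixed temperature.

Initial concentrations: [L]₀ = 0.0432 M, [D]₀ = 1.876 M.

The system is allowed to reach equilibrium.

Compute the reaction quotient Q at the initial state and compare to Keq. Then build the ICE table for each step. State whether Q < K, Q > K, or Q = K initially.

Q₀ = 4.3653e+04 vs Keq = 4.7940e+05 ⇒ Q<K, forward
Step 1:
                    L           D
  Initial      0.0432       1.876
  Change     -0.02366     0.01577
  Equil       0.01954       1.892
  solve Keq expr → x = 0.007885; check Q = 4.7940e+05

Q₀ = 4.3653e+04; Q < K (proceeds forward)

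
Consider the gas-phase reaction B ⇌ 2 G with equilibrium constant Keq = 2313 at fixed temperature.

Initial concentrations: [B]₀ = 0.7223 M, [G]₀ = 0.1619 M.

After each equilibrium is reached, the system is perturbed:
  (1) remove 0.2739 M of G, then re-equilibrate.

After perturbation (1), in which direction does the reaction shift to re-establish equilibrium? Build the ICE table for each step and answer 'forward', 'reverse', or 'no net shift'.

Direction: forward

Q₀ = 0.03629 vs Keq = 2313 ⇒ Q<K, forward
Step 1:
                    B           G
  init         0.7223      0.1619
  Δ           -0.7212       1.442
  eq         0.001113       1.604
  solve Keq expr → x = 0.7212; check Q = 2313
Then remove 0.2739 M of G.
Step 2:
                    B           G
  init       0.001113        1.33
  Δ       -3.4672e-04  6.9343e-04
  eq       7.6599e-04       1.331
  solve Keq expr → x = 3.4672e-04; check Q = 2313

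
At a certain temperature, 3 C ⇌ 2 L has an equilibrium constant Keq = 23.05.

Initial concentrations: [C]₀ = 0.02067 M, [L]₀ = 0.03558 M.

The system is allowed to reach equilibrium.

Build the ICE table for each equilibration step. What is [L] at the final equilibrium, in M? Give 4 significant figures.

[L]_eq = 0.02784 M

Q₀ = 143.3 vs Keq = 23.05 ⇒ Q>K, reverse
Step 1:
                   C          L
  Initial    0.02067    0.03558
  Change     0.01161  -0.007739
  Equil      0.03228    0.02784
  solve Keq expr → x = -0.003869; check Q = 23.05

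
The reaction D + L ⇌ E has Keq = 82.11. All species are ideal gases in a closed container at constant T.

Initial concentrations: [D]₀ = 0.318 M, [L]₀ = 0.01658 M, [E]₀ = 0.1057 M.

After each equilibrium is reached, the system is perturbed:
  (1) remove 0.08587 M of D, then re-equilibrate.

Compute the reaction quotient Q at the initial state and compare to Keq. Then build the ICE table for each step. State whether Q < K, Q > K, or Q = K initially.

Q₀ = 20.05; Q < K (proceeds forward)

Q₀ = 20.05 vs Keq = 82.11 ⇒ Q<K, forward
Step 1:
                   D          L          E
  init         0.318    0.01658     0.1057
  Δ          -0.0119    -0.0119     0.0119
  eq          0.3061   0.004679     0.1176
  solve Keq expr → x = 0.0119; check Q = 82.11
Then remove 0.08587 M of D.
Step 2:
                   D          L          E
  init        0.2202   0.004679     0.1176
  Δ         0.001683   0.001683  -0.001683
  eq          0.2219   0.006362     0.1159
  solve Keq expr → x = -0.001683; check Q = 82.11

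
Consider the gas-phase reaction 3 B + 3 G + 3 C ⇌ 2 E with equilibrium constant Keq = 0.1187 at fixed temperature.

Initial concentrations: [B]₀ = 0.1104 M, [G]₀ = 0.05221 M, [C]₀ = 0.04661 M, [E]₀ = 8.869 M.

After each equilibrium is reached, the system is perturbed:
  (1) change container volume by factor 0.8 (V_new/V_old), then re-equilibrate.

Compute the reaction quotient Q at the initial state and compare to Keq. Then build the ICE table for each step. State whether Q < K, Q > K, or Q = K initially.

Q₀ = 4.0564e+12; Q > K (proceeds reverse)

Q₀ = 4.0564e+12 vs Keq = 0.1187 ⇒ Q>K, reverse
Step 1:
                    B           G           C           E
  init         0.1104     0.05221     0.04661       8.869
  Δ             1.919       1.919       1.919      -1.279
  eq            2.029       1.971       1.965        7.59
  solve Keq expr → x = -0.6395; check Q = 0.1187
Then change container volume by factor 0.8 (V_new/V_old).
Step 2:
                    B           G           C           E
  init          2.536       2.464       2.457       9.487
  Δ           -0.3835     -0.3835     -0.3835      0.2557
  eq            2.153        2.08       2.073       9.743
  solve Keq expr → x = 0.1278; check Q = 0.1187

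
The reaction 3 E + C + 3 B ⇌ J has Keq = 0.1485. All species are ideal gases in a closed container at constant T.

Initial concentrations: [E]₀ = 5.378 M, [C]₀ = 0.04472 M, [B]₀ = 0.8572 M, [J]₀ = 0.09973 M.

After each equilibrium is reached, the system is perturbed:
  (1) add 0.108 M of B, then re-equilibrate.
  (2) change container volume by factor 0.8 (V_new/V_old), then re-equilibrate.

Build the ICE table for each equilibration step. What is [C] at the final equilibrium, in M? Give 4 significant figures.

[C]_eq = 0.003639 M

Q₀ = 0.02276 vs Keq = 0.1485 ⇒ Q<K, forward
Step 1:
                  E         C         B         J
  I           5.378   0.04472    0.8572   0.09973
  C        -0.09384  -0.03128  -0.09384   0.03128
  E           5.284   0.01344    0.7634     0.131
  solve Keq expr → x = 0.03128; check Q = 0.1485
Then add 0.108 M of B.
Step 2:
                  E         C         B         J
  I           5.284   0.01344    0.8714     0.131
  C        -0.01116  -0.00372  -0.01116   0.00372
  E           5.273  0.009722    0.8602    0.1347
  solve Keq expr → x = 0.00372; check Q = 0.1485
Then change container volume by factor 0.8 (V_new/V_old).
Step 3:
                  E         C         B         J
  I           6.591   0.01215     1.075    0.1684
  C        -0.02554 -0.008513  -0.02554  0.008513
  E           6.566  0.003639      1.05    0.1769
  solve Keq expr → x = 0.008513; check Q = 0.1485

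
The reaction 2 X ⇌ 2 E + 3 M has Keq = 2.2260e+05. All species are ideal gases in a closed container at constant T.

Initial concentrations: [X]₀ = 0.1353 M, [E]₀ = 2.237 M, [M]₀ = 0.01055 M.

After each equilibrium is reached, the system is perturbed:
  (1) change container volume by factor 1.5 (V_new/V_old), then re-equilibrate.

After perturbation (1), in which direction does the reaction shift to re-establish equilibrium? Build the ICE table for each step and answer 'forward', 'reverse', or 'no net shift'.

Direction: forward

Q₀ = 3.2099e-04 vs Keq = 2.2260e+05 ⇒ Q<K, forward
Step 1:
                  X         E         M
  I          0.1353     2.237   0.01055
  C         -0.1348    0.1348    0.2022
  E       4.9335e-04     2.372    0.2128
  solve Keq expr → x = 0.0674; check Q = 2.2260e+05
Then change container volume by factor 1.5 (V_new/V_old).
Step 2:
                  X         E         M
  I       3.2890e-04     1.581    0.1418
  C       -1.4943e-04 1.4943e-04 2.2414e-04
  E       1.7947e-04     1.581    0.1421
  solve Keq expr → x = 7.4713e-05; check Q = 2.2260e+05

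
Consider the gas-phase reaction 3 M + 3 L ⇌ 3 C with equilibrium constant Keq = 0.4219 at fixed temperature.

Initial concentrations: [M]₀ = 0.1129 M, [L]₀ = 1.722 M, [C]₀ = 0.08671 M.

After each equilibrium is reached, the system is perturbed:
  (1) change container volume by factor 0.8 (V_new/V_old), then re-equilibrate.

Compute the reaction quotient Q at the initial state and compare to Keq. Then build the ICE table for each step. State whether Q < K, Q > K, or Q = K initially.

Q₀ = 0.08872; Q < K (proceeds forward)

Q₀ = 0.08872 vs Keq = 0.4219 ⇒ Q<K, forward
Step 1:
                  M         L         C
  init       0.1129     1.722   0.08671
  Δ        -0.02507  -0.02507   0.02507
  eq        0.08783     1.697    0.1118
  solve Keq expr → x = 0.008357; check Q = 0.4219
Then change container volume by factor 0.8 (V_new/V_old).
Step 2:
                  M         L         C
  init       0.1098     2.121    0.1397
  Δ        -0.01312  -0.01312   0.01312
  eq        0.09667     2.108    0.1528
  solve Keq expr → x = 0.004372; check Q = 0.4219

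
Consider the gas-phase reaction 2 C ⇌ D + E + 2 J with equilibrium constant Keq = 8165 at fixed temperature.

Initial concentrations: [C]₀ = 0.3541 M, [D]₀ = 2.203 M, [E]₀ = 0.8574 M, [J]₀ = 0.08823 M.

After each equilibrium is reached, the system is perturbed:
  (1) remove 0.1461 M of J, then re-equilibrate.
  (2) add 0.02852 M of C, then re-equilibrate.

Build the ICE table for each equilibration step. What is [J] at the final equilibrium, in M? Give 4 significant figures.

Q₀ = 0.1173 vs Keq = 8165 ⇒ Q<K, forward
Step 1:
                    C           D           E           J
  init         0.3541       2.203      0.8574     0.08823
  Δ           -0.3466      0.1733      0.1733      0.3466
  eq          0.00753       2.376       1.031      0.4348
  solve Keq expr → x = 0.1733; check Q = 8165
Then remove 0.1461 M of J.
Step 2:
                    C           D           E           J
  init        0.00753       2.376       1.031      0.2887
  Δ         -0.002483    0.001242    0.001242    0.002483
  eq         0.005047       2.378       1.032      0.2912
  solve Keq expr → x = 0.001242; check Q = 8165
Then add 0.02852 M of C.
Step 3:
                    C           D           E           J
  init        0.03357       2.378       1.032      0.2912
  Δ          -0.02798     0.01399     0.01399     0.02798
  eq         0.005586       2.392       1.046      0.3192
  solve Keq expr → x = 0.01399; check Q = 8165

[J]_eq = 0.3192 M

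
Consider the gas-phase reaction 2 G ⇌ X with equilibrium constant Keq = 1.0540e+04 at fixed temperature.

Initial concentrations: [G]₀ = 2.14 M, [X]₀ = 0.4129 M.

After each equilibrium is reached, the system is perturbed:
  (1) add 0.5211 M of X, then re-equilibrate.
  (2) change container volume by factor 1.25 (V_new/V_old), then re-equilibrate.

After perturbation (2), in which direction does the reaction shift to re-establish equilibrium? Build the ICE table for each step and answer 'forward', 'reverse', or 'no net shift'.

Q₀ = 0.09016 vs Keq = 1.0540e+04 ⇒ Q<K, forward
Step 1:
                   G          X
  init          2.14     0.4129
  Δ           -2.128      1.064
  eq         0.01184      1.477
  solve Keq expr → x = 1.064; check Q = 1.0540e+04
Then add 0.5211 M of X.
Step 2:
                   G          X
  init       0.01184      1.998
  Δ         0.001927 -9.6374e-04
  eq         0.01377      1.997
  solve Keq expr → x = -9.6374e-04; check Q = 1.0540e+04
Then change container volume by factor 1.25 (V_new/V_old).
Step 3:
                   G          X
  init       0.01101      1.598
  Δ         0.001297 -6.4865e-04
  eq         0.01231      1.597
  solve Keq expr → x = -6.4865e-04; check Q = 1.0540e+04

Direction: reverse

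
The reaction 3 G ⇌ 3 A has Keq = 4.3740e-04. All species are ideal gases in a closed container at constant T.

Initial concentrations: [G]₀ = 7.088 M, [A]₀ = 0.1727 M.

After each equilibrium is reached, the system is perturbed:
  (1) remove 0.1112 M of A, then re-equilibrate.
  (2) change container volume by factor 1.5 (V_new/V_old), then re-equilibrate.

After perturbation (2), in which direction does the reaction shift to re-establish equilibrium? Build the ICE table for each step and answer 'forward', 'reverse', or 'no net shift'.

Q₀ = 1.4465e-05 vs Keq = 4.3740e-04 ⇒ Q<K, forward
Step 1:
                  G         A
  Initial     7.088    0.1727
  Change    -0.3396    0.3396
  Equil       6.748    0.5123
  solve Keq expr → x = 0.1132; check Q = 4.3740e-04
Then remove 0.1112 M of A.
Step 2:
                  G         A
  Initial     6.748    0.4011
  Change    -0.1034    0.1034
  Equil       6.645    0.5044
  solve Keq expr → x = 0.03445; check Q = 4.3740e-04
Then change container volume by factor 1.5 (V_new/V_old).
Step 3:
                  G         A
  Initial      4.43    0.3363
  Change          0         0
  Equil        4.43    0.3363
  solve Keq expr → x = 0; check Q = 4.3740e-04

Direction: no net shift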